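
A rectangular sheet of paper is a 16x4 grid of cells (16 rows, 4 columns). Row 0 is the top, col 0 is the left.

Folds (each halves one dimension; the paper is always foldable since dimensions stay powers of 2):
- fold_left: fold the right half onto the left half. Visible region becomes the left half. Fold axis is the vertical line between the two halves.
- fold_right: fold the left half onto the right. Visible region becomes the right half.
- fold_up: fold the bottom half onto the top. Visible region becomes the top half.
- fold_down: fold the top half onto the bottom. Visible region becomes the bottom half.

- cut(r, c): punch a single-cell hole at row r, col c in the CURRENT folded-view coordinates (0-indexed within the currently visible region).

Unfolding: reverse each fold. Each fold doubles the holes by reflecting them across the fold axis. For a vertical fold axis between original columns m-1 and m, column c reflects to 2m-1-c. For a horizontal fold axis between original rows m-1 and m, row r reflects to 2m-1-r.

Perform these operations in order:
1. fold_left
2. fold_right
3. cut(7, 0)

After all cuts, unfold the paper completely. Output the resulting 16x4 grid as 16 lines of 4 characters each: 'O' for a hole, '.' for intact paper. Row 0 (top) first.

Op 1 fold_left: fold axis v@2; visible region now rows[0,16) x cols[0,2) = 16x2
Op 2 fold_right: fold axis v@1; visible region now rows[0,16) x cols[1,2) = 16x1
Op 3 cut(7, 0): punch at orig (7,1); cuts so far [(7, 1)]; region rows[0,16) x cols[1,2) = 16x1
Unfold 1 (reflect across v@1): 2 holes -> [(7, 0), (7, 1)]
Unfold 2 (reflect across v@2): 4 holes -> [(7, 0), (7, 1), (7, 2), (7, 3)]

Answer: ....
....
....
....
....
....
....
OOOO
....
....
....
....
....
....
....
....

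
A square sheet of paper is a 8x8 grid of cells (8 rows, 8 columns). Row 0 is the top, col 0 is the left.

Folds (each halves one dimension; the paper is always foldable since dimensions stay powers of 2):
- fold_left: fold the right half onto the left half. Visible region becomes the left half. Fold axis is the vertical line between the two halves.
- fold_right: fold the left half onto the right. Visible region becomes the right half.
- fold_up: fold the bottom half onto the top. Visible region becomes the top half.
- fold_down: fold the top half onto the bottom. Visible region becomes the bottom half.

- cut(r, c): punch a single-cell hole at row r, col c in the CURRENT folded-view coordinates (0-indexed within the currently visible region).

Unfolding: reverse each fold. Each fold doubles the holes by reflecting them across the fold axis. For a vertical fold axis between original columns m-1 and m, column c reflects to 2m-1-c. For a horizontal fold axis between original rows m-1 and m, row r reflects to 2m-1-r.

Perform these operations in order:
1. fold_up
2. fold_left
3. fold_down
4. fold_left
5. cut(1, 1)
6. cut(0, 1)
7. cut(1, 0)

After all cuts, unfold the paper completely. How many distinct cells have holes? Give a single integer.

Op 1 fold_up: fold axis h@4; visible region now rows[0,4) x cols[0,8) = 4x8
Op 2 fold_left: fold axis v@4; visible region now rows[0,4) x cols[0,4) = 4x4
Op 3 fold_down: fold axis h@2; visible region now rows[2,4) x cols[0,4) = 2x4
Op 4 fold_left: fold axis v@2; visible region now rows[2,4) x cols[0,2) = 2x2
Op 5 cut(1, 1): punch at orig (3,1); cuts so far [(3, 1)]; region rows[2,4) x cols[0,2) = 2x2
Op 6 cut(0, 1): punch at orig (2,1); cuts so far [(2, 1), (3, 1)]; region rows[2,4) x cols[0,2) = 2x2
Op 7 cut(1, 0): punch at orig (3,0); cuts so far [(2, 1), (3, 0), (3, 1)]; region rows[2,4) x cols[0,2) = 2x2
Unfold 1 (reflect across v@2): 6 holes -> [(2, 1), (2, 2), (3, 0), (3, 1), (3, 2), (3, 3)]
Unfold 2 (reflect across h@2): 12 holes -> [(0, 0), (0, 1), (0, 2), (0, 3), (1, 1), (1, 2), (2, 1), (2, 2), (3, 0), (3, 1), (3, 2), (3, 3)]
Unfold 3 (reflect across v@4): 24 holes -> [(0, 0), (0, 1), (0, 2), (0, 3), (0, 4), (0, 5), (0, 6), (0, 7), (1, 1), (1, 2), (1, 5), (1, 6), (2, 1), (2, 2), (2, 5), (2, 6), (3, 0), (3, 1), (3, 2), (3, 3), (3, 4), (3, 5), (3, 6), (3, 7)]
Unfold 4 (reflect across h@4): 48 holes -> [(0, 0), (0, 1), (0, 2), (0, 3), (0, 4), (0, 5), (0, 6), (0, 7), (1, 1), (1, 2), (1, 5), (1, 6), (2, 1), (2, 2), (2, 5), (2, 6), (3, 0), (3, 1), (3, 2), (3, 3), (3, 4), (3, 5), (3, 6), (3, 7), (4, 0), (4, 1), (4, 2), (4, 3), (4, 4), (4, 5), (4, 6), (4, 7), (5, 1), (5, 2), (5, 5), (5, 6), (6, 1), (6, 2), (6, 5), (6, 6), (7, 0), (7, 1), (7, 2), (7, 3), (7, 4), (7, 5), (7, 6), (7, 7)]

Answer: 48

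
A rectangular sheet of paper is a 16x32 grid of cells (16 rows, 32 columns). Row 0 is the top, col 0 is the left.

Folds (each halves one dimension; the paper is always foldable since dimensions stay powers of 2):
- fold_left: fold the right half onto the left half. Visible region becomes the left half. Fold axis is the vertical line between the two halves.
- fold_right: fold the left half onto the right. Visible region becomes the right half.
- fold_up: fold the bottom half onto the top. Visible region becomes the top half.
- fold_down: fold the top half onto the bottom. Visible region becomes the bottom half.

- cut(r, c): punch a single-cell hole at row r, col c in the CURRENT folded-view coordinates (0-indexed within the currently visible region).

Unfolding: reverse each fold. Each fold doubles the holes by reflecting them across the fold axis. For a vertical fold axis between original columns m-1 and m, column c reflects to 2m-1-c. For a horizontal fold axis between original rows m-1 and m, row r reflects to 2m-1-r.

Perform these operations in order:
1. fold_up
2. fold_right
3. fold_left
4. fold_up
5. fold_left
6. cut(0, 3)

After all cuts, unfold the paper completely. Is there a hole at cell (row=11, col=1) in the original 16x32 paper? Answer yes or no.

Op 1 fold_up: fold axis h@8; visible region now rows[0,8) x cols[0,32) = 8x32
Op 2 fold_right: fold axis v@16; visible region now rows[0,8) x cols[16,32) = 8x16
Op 3 fold_left: fold axis v@24; visible region now rows[0,8) x cols[16,24) = 8x8
Op 4 fold_up: fold axis h@4; visible region now rows[0,4) x cols[16,24) = 4x8
Op 5 fold_left: fold axis v@20; visible region now rows[0,4) x cols[16,20) = 4x4
Op 6 cut(0, 3): punch at orig (0,19); cuts so far [(0, 19)]; region rows[0,4) x cols[16,20) = 4x4
Unfold 1 (reflect across v@20): 2 holes -> [(0, 19), (0, 20)]
Unfold 2 (reflect across h@4): 4 holes -> [(0, 19), (0, 20), (7, 19), (7, 20)]
Unfold 3 (reflect across v@24): 8 holes -> [(0, 19), (0, 20), (0, 27), (0, 28), (7, 19), (7, 20), (7, 27), (7, 28)]
Unfold 4 (reflect across v@16): 16 holes -> [(0, 3), (0, 4), (0, 11), (0, 12), (0, 19), (0, 20), (0, 27), (0, 28), (7, 3), (7, 4), (7, 11), (7, 12), (7, 19), (7, 20), (7, 27), (7, 28)]
Unfold 5 (reflect across h@8): 32 holes -> [(0, 3), (0, 4), (0, 11), (0, 12), (0, 19), (0, 20), (0, 27), (0, 28), (7, 3), (7, 4), (7, 11), (7, 12), (7, 19), (7, 20), (7, 27), (7, 28), (8, 3), (8, 4), (8, 11), (8, 12), (8, 19), (8, 20), (8, 27), (8, 28), (15, 3), (15, 4), (15, 11), (15, 12), (15, 19), (15, 20), (15, 27), (15, 28)]
Holes: [(0, 3), (0, 4), (0, 11), (0, 12), (0, 19), (0, 20), (0, 27), (0, 28), (7, 3), (7, 4), (7, 11), (7, 12), (7, 19), (7, 20), (7, 27), (7, 28), (8, 3), (8, 4), (8, 11), (8, 12), (8, 19), (8, 20), (8, 27), (8, 28), (15, 3), (15, 4), (15, 11), (15, 12), (15, 19), (15, 20), (15, 27), (15, 28)]

Answer: no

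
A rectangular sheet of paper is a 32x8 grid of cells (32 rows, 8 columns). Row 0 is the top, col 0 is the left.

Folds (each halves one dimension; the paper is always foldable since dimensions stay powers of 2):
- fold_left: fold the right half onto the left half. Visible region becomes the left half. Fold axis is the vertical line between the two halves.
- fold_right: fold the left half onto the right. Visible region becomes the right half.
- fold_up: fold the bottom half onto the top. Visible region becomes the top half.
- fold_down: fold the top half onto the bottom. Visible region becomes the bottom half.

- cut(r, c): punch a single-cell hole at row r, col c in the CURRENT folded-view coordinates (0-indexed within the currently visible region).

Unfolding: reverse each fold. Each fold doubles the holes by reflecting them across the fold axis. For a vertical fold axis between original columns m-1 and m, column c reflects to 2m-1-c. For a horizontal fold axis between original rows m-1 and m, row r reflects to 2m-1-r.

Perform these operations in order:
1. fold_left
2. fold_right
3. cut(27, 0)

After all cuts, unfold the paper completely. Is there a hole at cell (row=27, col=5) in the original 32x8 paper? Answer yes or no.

Op 1 fold_left: fold axis v@4; visible region now rows[0,32) x cols[0,4) = 32x4
Op 2 fold_right: fold axis v@2; visible region now rows[0,32) x cols[2,4) = 32x2
Op 3 cut(27, 0): punch at orig (27,2); cuts so far [(27, 2)]; region rows[0,32) x cols[2,4) = 32x2
Unfold 1 (reflect across v@2): 2 holes -> [(27, 1), (27, 2)]
Unfold 2 (reflect across v@4): 4 holes -> [(27, 1), (27, 2), (27, 5), (27, 6)]
Holes: [(27, 1), (27, 2), (27, 5), (27, 6)]

Answer: yes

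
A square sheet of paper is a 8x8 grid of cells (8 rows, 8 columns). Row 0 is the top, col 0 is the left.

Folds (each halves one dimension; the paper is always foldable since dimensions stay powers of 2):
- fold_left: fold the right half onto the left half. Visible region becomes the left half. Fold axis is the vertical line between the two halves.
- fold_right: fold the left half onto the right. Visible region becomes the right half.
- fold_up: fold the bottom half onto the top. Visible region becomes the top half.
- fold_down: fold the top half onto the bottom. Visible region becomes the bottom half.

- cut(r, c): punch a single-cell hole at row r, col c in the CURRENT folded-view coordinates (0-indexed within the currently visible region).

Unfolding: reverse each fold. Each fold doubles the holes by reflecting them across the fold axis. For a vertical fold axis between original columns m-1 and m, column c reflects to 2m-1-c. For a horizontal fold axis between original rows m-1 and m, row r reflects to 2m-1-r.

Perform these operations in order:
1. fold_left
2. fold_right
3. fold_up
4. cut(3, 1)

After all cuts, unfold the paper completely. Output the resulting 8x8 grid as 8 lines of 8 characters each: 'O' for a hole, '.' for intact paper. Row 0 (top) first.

Op 1 fold_left: fold axis v@4; visible region now rows[0,8) x cols[0,4) = 8x4
Op 2 fold_right: fold axis v@2; visible region now rows[0,8) x cols[2,4) = 8x2
Op 3 fold_up: fold axis h@4; visible region now rows[0,4) x cols[2,4) = 4x2
Op 4 cut(3, 1): punch at orig (3,3); cuts so far [(3, 3)]; region rows[0,4) x cols[2,4) = 4x2
Unfold 1 (reflect across h@4): 2 holes -> [(3, 3), (4, 3)]
Unfold 2 (reflect across v@2): 4 holes -> [(3, 0), (3, 3), (4, 0), (4, 3)]
Unfold 3 (reflect across v@4): 8 holes -> [(3, 0), (3, 3), (3, 4), (3, 7), (4, 0), (4, 3), (4, 4), (4, 7)]

Answer: ........
........
........
O..OO..O
O..OO..O
........
........
........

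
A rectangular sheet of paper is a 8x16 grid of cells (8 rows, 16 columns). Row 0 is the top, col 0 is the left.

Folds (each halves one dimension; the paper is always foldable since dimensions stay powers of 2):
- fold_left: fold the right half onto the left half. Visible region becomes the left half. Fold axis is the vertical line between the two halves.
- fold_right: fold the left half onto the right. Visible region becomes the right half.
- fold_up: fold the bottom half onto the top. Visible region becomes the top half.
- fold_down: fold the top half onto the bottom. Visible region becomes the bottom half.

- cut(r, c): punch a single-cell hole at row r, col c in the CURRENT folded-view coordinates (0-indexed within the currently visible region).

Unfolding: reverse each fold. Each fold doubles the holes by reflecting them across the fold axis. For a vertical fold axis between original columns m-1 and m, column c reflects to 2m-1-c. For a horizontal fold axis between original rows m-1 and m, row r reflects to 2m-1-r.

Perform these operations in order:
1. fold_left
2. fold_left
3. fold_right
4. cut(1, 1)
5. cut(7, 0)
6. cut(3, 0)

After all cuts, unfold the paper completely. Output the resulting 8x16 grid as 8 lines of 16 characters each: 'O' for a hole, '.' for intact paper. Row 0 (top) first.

Answer: ................
O..OO..OO..OO..O
................
.OO..OO..OO..OO.
................
................
................
.OO..OO..OO..OO.

Derivation:
Op 1 fold_left: fold axis v@8; visible region now rows[0,8) x cols[0,8) = 8x8
Op 2 fold_left: fold axis v@4; visible region now rows[0,8) x cols[0,4) = 8x4
Op 3 fold_right: fold axis v@2; visible region now rows[0,8) x cols[2,4) = 8x2
Op 4 cut(1, 1): punch at orig (1,3); cuts so far [(1, 3)]; region rows[0,8) x cols[2,4) = 8x2
Op 5 cut(7, 0): punch at orig (7,2); cuts so far [(1, 3), (7, 2)]; region rows[0,8) x cols[2,4) = 8x2
Op 6 cut(3, 0): punch at orig (3,2); cuts so far [(1, 3), (3, 2), (7, 2)]; region rows[0,8) x cols[2,4) = 8x2
Unfold 1 (reflect across v@2): 6 holes -> [(1, 0), (1, 3), (3, 1), (3, 2), (7, 1), (7, 2)]
Unfold 2 (reflect across v@4): 12 holes -> [(1, 0), (1, 3), (1, 4), (1, 7), (3, 1), (3, 2), (3, 5), (3, 6), (7, 1), (7, 2), (7, 5), (7, 6)]
Unfold 3 (reflect across v@8): 24 holes -> [(1, 0), (1, 3), (1, 4), (1, 7), (1, 8), (1, 11), (1, 12), (1, 15), (3, 1), (3, 2), (3, 5), (3, 6), (3, 9), (3, 10), (3, 13), (3, 14), (7, 1), (7, 2), (7, 5), (7, 6), (7, 9), (7, 10), (7, 13), (7, 14)]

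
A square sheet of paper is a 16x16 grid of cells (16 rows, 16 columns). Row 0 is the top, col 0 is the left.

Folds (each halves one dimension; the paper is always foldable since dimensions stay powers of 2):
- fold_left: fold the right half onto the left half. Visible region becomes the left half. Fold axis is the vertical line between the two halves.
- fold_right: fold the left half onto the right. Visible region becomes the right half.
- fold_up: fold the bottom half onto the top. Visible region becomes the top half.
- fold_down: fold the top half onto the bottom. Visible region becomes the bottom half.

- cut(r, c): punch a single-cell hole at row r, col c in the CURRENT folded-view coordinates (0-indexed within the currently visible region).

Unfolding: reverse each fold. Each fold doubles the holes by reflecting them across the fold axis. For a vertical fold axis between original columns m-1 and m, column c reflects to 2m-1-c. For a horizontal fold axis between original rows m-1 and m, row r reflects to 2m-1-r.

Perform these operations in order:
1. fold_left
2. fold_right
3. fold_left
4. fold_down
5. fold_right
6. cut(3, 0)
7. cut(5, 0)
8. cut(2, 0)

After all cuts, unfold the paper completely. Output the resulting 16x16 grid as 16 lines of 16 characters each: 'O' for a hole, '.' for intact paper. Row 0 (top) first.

Answer: ................
................
OOOOOOOOOOOOOOOO
................
OOOOOOOOOOOOOOOO
OOOOOOOOOOOOOOOO
................
................
................
................
OOOOOOOOOOOOOOOO
OOOOOOOOOOOOOOOO
................
OOOOOOOOOOOOOOOO
................
................

Derivation:
Op 1 fold_left: fold axis v@8; visible region now rows[0,16) x cols[0,8) = 16x8
Op 2 fold_right: fold axis v@4; visible region now rows[0,16) x cols[4,8) = 16x4
Op 3 fold_left: fold axis v@6; visible region now rows[0,16) x cols[4,6) = 16x2
Op 4 fold_down: fold axis h@8; visible region now rows[8,16) x cols[4,6) = 8x2
Op 5 fold_right: fold axis v@5; visible region now rows[8,16) x cols[5,6) = 8x1
Op 6 cut(3, 0): punch at orig (11,5); cuts so far [(11, 5)]; region rows[8,16) x cols[5,6) = 8x1
Op 7 cut(5, 0): punch at orig (13,5); cuts so far [(11, 5), (13, 5)]; region rows[8,16) x cols[5,6) = 8x1
Op 8 cut(2, 0): punch at orig (10,5); cuts so far [(10, 5), (11, 5), (13, 5)]; region rows[8,16) x cols[5,6) = 8x1
Unfold 1 (reflect across v@5): 6 holes -> [(10, 4), (10, 5), (11, 4), (11, 5), (13, 4), (13, 5)]
Unfold 2 (reflect across h@8): 12 holes -> [(2, 4), (2, 5), (4, 4), (4, 5), (5, 4), (5, 5), (10, 4), (10, 5), (11, 4), (11, 5), (13, 4), (13, 5)]
Unfold 3 (reflect across v@6): 24 holes -> [(2, 4), (2, 5), (2, 6), (2, 7), (4, 4), (4, 5), (4, 6), (4, 7), (5, 4), (5, 5), (5, 6), (5, 7), (10, 4), (10, 5), (10, 6), (10, 7), (11, 4), (11, 5), (11, 6), (11, 7), (13, 4), (13, 5), (13, 6), (13, 7)]
Unfold 4 (reflect across v@4): 48 holes -> [(2, 0), (2, 1), (2, 2), (2, 3), (2, 4), (2, 5), (2, 6), (2, 7), (4, 0), (4, 1), (4, 2), (4, 3), (4, 4), (4, 5), (4, 6), (4, 7), (5, 0), (5, 1), (5, 2), (5, 3), (5, 4), (5, 5), (5, 6), (5, 7), (10, 0), (10, 1), (10, 2), (10, 3), (10, 4), (10, 5), (10, 6), (10, 7), (11, 0), (11, 1), (11, 2), (11, 3), (11, 4), (11, 5), (11, 6), (11, 7), (13, 0), (13, 1), (13, 2), (13, 3), (13, 4), (13, 5), (13, 6), (13, 7)]
Unfold 5 (reflect across v@8): 96 holes -> [(2, 0), (2, 1), (2, 2), (2, 3), (2, 4), (2, 5), (2, 6), (2, 7), (2, 8), (2, 9), (2, 10), (2, 11), (2, 12), (2, 13), (2, 14), (2, 15), (4, 0), (4, 1), (4, 2), (4, 3), (4, 4), (4, 5), (4, 6), (4, 7), (4, 8), (4, 9), (4, 10), (4, 11), (4, 12), (4, 13), (4, 14), (4, 15), (5, 0), (5, 1), (5, 2), (5, 3), (5, 4), (5, 5), (5, 6), (5, 7), (5, 8), (5, 9), (5, 10), (5, 11), (5, 12), (5, 13), (5, 14), (5, 15), (10, 0), (10, 1), (10, 2), (10, 3), (10, 4), (10, 5), (10, 6), (10, 7), (10, 8), (10, 9), (10, 10), (10, 11), (10, 12), (10, 13), (10, 14), (10, 15), (11, 0), (11, 1), (11, 2), (11, 3), (11, 4), (11, 5), (11, 6), (11, 7), (11, 8), (11, 9), (11, 10), (11, 11), (11, 12), (11, 13), (11, 14), (11, 15), (13, 0), (13, 1), (13, 2), (13, 3), (13, 4), (13, 5), (13, 6), (13, 7), (13, 8), (13, 9), (13, 10), (13, 11), (13, 12), (13, 13), (13, 14), (13, 15)]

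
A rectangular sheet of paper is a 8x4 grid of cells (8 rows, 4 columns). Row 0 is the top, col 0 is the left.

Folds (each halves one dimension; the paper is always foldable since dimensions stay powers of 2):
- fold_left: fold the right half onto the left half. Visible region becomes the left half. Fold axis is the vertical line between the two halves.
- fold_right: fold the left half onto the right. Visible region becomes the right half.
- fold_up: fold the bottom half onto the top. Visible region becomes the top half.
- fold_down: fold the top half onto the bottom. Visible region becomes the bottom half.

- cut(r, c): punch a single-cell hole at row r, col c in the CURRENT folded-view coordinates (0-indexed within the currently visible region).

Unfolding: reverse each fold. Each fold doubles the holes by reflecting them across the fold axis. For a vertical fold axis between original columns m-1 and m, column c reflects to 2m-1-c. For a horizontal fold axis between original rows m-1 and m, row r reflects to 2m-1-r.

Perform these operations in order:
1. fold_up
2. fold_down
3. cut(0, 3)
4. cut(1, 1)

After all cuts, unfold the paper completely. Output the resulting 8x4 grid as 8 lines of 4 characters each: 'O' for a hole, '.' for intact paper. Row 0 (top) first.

Op 1 fold_up: fold axis h@4; visible region now rows[0,4) x cols[0,4) = 4x4
Op 2 fold_down: fold axis h@2; visible region now rows[2,4) x cols[0,4) = 2x4
Op 3 cut(0, 3): punch at orig (2,3); cuts so far [(2, 3)]; region rows[2,4) x cols[0,4) = 2x4
Op 4 cut(1, 1): punch at orig (3,1); cuts so far [(2, 3), (3, 1)]; region rows[2,4) x cols[0,4) = 2x4
Unfold 1 (reflect across h@2): 4 holes -> [(0, 1), (1, 3), (2, 3), (3, 1)]
Unfold 2 (reflect across h@4): 8 holes -> [(0, 1), (1, 3), (2, 3), (3, 1), (4, 1), (5, 3), (6, 3), (7, 1)]

Answer: .O..
...O
...O
.O..
.O..
...O
...O
.O..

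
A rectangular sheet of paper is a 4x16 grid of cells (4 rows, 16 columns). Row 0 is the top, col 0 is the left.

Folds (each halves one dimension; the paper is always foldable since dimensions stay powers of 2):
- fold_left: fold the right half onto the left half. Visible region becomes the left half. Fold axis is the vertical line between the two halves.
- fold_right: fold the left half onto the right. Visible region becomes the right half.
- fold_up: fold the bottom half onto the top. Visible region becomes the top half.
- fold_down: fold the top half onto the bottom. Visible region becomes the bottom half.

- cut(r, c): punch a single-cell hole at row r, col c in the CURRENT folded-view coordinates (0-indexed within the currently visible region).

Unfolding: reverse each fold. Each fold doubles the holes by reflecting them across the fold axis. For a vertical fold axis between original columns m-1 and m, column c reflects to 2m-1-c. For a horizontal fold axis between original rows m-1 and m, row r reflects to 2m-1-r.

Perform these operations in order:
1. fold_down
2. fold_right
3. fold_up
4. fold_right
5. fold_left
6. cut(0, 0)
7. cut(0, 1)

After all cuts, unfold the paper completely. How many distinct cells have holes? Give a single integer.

Answer: 64

Derivation:
Op 1 fold_down: fold axis h@2; visible region now rows[2,4) x cols[0,16) = 2x16
Op 2 fold_right: fold axis v@8; visible region now rows[2,4) x cols[8,16) = 2x8
Op 3 fold_up: fold axis h@3; visible region now rows[2,3) x cols[8,16) = 1x8
Op 4 fold_right: fold axis v@12; visible region now rows[2,3) x cols[12,16) = 1x4
Op 5 fold_left: fold axis v@14; visible region now rows[2,3) x cols[12,14) = 1x2
Op 6 cut(0, 0): punch at orig (2,12); cuts so far [(2, 12)]; region rows[2,3) x cols[12,14) = 1x2
Op 7 cut(0, 1): punch at orig (2,13); cuts so far [(2, 12), (2, 13)]; region rows[2,3) x cols[12,14) = 1x2
Unfold 1 (reflect across v@14): 4 holes -> [(2, 12), (2, 13), (2, 14), (2, 15)]
Unfold 2 (reflect across v@12): 8 holes -> [(2, 8), (2, 9), (2, 10), (2, 11), (2, 12), (2, 13), (2, 14), (2, 15)]
Unfold 3 (reflect across h@3): 16 holes -> [(2, 8), (2, 9), (2, 10), (2, 11), (2, 12), (2, 13), (2, 14), (2, 15), (3, 8), (3, 9), (3, 10), (3, 11), (3, 12), (3, 13), (3, 14), (3, 15)]
Unfold 4 (reflect across v@8): 32 holes -> [(2, 0), (2, 1), (2, 2), (2, 3), (2, 4), (2, 5), (2, 6), (2, 7), (2, 8), (2, 9), (2, 10), (2, 11), (2, 12), (2, 13), (2, 14), (2, 15), (3, 0), (3, 1), (3, 2), (3, 3), (3, 4), (3, 5), (3, 6), (3, 7), (3, 8), (3, 9), (3, 10), (3, 11), (3, 12), (3, 13), (3, 14), (3, 15)]
Unfold 5 (reflect across h@2): 64 holes -> [(0, 0), (0, 1), (0, 2), (0, 3), (0, 4), (0, 5), (0, 6), (0, 7), (0, 8), (0, 9), (0, 10), (0, 11), (0, 12), (0, 13), (0, 14), (0, 15), (1, 0), (1, 1), (1, 2), (1, 3), (1, 4), (1, 5), (1, 6), (1, 7), (1, 8), (1, 9), (1, 10), (1, 11), (1, 12), (1, 13), (1, 14), (1, 15), (2, 0), (2, 1), (2, 2), (2, 3), (2, 4), (2, 5), (2, 6), (2, 7), (2, 8), (2, 9), (2, 10), (2, 11), (2, 12), (2, 13), (2, 14), (2, 15), (3, 0), (3, 1), (3, 2), (3, 3), (3, 4), (3, 5), (3, 6), (3, 7), (3, 8), (3, 9), (3, 10), (3, 11), (3, 12), (3, 13), (3, 14), (3, 15)]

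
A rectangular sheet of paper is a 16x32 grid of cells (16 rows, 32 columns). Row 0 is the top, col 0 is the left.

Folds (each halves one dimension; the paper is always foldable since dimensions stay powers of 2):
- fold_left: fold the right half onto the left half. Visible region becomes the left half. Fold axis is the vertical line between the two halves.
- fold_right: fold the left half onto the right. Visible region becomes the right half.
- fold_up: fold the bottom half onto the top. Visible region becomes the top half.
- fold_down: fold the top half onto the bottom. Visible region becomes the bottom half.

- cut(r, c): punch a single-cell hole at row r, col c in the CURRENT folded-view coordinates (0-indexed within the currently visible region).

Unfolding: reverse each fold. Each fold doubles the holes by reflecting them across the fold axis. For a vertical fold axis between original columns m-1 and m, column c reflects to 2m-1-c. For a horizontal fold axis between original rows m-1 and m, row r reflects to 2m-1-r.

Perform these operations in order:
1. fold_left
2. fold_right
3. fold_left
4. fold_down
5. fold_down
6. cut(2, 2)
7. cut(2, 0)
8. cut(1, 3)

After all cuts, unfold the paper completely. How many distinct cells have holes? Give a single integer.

Answer: 96

Derivation:
Op 1 fold_left: fold axis v@16; visible region now rows[0,16) x cols[0,16) = 16x16
Op 2 fold_right: fold axis v@8; visible region now rows[0,16) x cols[8,16) = 16x8
Op 3 fold_left: fold axis v@12; visible region now rows[0,16) x cols[8,12) = 16x4
Op 4 fold_down: fold axis h@8; visible region now rows[8,16) x cols[8,12) = 8x4
Op 5 fold_down: fold axis h@12; visible region now rows[12,16) x cols[8,12) = 4x4
Op 6 cut(2, 2): punch at orig (14,10); cuts so far [(14, 10)]; region rows[12,16) x cols[8,12) = 4x4
Op 7 cut(2, 0): punch at orig (14,8); cuts so far [(14, 8), (14, 10)]; region rows[12,16) x cols[8,12) = 4x4
Op 8 cut(1, 3): punch at orig (13,11); cuts so far [(13, 11), (14, 8), (14, 10)]; region rows[12,16) x cols[8,12) = 4x4
Unfold 1 (reflect across h@12): 6 holes -> [(9, 8), (9, 10), (10, 11), (13, 11), (14, 8), (14, 10)]
Unfold 2 (reflect across h@8): 12 holes -> [(1, 8), (1, 10), (2, 11), (5, 11), (6, 8), (6, 10), (9, 8), (9, 10), (10, 11), (13, 11), (14, 8), (14, 10)]
Unfold 3 (reflect across v@12): 24 holes -> [(1, 8), (1, 10), (1, 13), (1, 15), (2, 11), (2, 12), (5, 11), (5, 12), (6, 8), (6, 10), (6, 13), (6, 15), (9, 8), (9, 10), (9, 13), (9, 15), (10, 11), (10, 12), (13, 11), (13, 12), (14, 8), (14, 10), (14, 13), (14, 15)]
Unfold 4 (reflect across v@8): 48 holes -> [(1, 0), (1, 2), (1, 5), (1, 7), (1, 8), (1, 10), (1, 13), (1, 15), (2, 3), (2, 4), (2, 11), (2, 12), (5, 3), (5, 4), (5, 11), (5, 12), (6, 0), (6, 2), (6, 5), (6, 7), (6, 8), (6, 10), (6, 13), (6, 15), (9, 0), (9, 2), (9, 5), (9, 7), (9, 8), (9, 10), (9, 13), (9, 15), (10, 3), (10, 4), (10, 11), (10, 12), (13, 3), (13, 4), (13, 11), (13, 12), (14, 0), (14, 2), (14, 5), (14, 7), (14, 8), (14, 10), (14, 13), (14, 15)]
Unfold 5 (reflect across v@16): 96 holes -> [(1, 0), (1, 2), (1, 5), (1, 7), (1, 8), (1, 10), (1, 13), (1, 15), (1, 16), (1, 18), (1, 21), (1, 23), (1, 24), (1, 26), (1, 29), (1, 31), (2, 3), (2, 4), (2, 11), (2, 12), (2, 19), (2, 20), (2, 27), (2, 28), (5, 3), (5, 4), (5, 11), (5, 12), (5, 19), (5, 20), (5, 27), (5, 28), (6, 0), (6, 2), (6, 5), (6, 7), (6, 8), (6, 10), (6, 13), (6, 15), (6, 16), (6, 18), (6, 21), (6, 23), (6, 24), (6, 26), (6, 29), (6, 31), (9, 0), (9, 2), (9, 5), (9, 7), (9, 8), (9, 10), (9, 13), (9, 15), (9, 16), (9, 18), (9, 21), (9, 23), (9, 24), (9, 26), (9, 29), (9, 31), (10, 3), (10, 4), (10, 11), (10, 12), (10, 19), (10, 20), (10, 27), (10, 28), (13, 3), (13, 4), (13, 11), (13, 12), (13, 19), (13, 20), (13, 27), (13, 28), (14, 0), (14, 2), (14, 5), (14, 7), (14, 8), (14, 10), (14, 13), (14, 15), (14, 16), (14, 18), (14, 21), (14, 23), (14, 24), (14, 26), (14, 29), (14, 31)]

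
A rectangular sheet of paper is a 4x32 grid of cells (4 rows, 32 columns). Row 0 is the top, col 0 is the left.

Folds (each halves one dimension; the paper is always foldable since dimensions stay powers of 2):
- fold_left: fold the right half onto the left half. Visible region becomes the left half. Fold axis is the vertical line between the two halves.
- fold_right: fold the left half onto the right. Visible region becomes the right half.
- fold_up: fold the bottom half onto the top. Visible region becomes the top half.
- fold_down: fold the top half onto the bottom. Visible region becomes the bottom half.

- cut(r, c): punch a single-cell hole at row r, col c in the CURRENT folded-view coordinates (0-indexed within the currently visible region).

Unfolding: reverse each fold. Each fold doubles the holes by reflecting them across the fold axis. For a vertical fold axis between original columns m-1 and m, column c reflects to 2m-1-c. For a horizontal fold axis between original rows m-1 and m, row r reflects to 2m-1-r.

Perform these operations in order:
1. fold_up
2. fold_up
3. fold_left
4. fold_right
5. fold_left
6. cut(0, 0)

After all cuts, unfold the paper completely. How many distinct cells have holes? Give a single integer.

Op 1 fold_up: fold axis h@2; visible region now rows[0,2) x cols[0,32) = 2x32
Op 2 fold_up: fold axis h@1; visible region now rows[0,1) x cols[0,32) = 1x32
Op 3 fold_left: fold axis v@16; visible region now rows[0,1) x cols[0,16) = 1x16
Op 4 fold_right: fold axis v@8; visible region now rows[0,1) x cols[8,16) = 1x8
Op 5 fold_left: fold axis v@12; visible region now rows[0,1) x cols[8,12) = 1x4
Op 6 cut(0, 0): punch at orig (0,8); cuts so far [(0, 8)]; region rows[0,1) x cols[8,12) = 1x4
Unfold 1 (reflect across v@12): 2 holes -> [(0, 8), (0, 15)]
Unfold 2 (reflect across v@8): 4 holes -> [(0, 0), (0, 7), (0, 8), (0, 15)]
Unfold 3 (reflect across v@16): 8 holes -> [(0, 0), (0, 7), (0, 8), (0, 15), (0, 16), (0, 23), (0, 24), (0, 31)]
Unfold 4 (reflect across h@1): 16 holes -> [(0, 0), (0, 7), (0, 8), (0, 15), (0, 16), (0, 23), (0, 24), (0, 31), (1, 0), (1, 7), (1, 8), (1, 15), (1, 16), (1, 23), (1, 24), (1, 31)]
Unfold 5 (reflect across h@2): 32 holes -> [(0, 0), (0, 7), (0, 8), (0, 15), (0, 16), (0, 23), (0, 24), (0, 31), (1, 0), (1, 7), (1, 8), (1, 15), (1, 16), (1, 23), (1, 24), (1, 31), (2, 0), (2, 7), (2, 8), (2, 15), (2, 16), (2, 23), (2, 24), (2, 31), (3, 0), (3, 7), (3, 8), (3, 15), (3, 16), (3, 23), (3, 24), (3, 31)]

Answer: 32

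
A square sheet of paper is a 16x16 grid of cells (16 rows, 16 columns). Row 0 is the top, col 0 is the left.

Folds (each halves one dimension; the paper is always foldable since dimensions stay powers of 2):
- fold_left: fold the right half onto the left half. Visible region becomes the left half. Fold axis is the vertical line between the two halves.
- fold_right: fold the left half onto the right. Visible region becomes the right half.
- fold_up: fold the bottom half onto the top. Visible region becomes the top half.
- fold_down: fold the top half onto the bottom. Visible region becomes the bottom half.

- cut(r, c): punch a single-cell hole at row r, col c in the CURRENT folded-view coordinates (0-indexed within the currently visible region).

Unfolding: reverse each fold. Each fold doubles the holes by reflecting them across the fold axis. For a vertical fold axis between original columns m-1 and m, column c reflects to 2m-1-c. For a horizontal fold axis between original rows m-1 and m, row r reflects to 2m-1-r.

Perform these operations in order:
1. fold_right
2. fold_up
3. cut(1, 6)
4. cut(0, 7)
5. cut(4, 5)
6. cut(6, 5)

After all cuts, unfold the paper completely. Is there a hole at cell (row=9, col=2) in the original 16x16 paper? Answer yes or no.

Answer: yes

Derivation:
Op 1 fold_right: fold axis v@8; visible region now rows[0,16) x cols[8,16) = 16x8
Op 2 fold_up: fold axis h@8; visible region now rows[0,8) x cols[8,16) = 8x8
Op 3 cut(1, 6): punch at orig (1,14); cuts so far [(1, 14)]; region rows[0,8) x cols[8,16) = 8x8
Op 4 cut(0, 7): punch at orig (0,15); cuts so far [(0, 15), (1, 14)]; region rows[0,8) x cols[8,16) = 8x8
Op 5 cut(4, 5): punch at orig (4,13); cuts so far [(0, 15), (1, 14), (4, 13)]; region rows[0,8) x cols[8,16) = 8x8
Op 6 cut(6, 5): punch at orig (6,13); cuts so far [(0, 15), (1, 14), (4, 13), (6, 13)]; region rows[0,8) x cols[8,16) = 8x8
Unfold 1 (reflect across h@8): 8 holes -> [(0, 15), (1, 14), (4, 13), (6, 13), (9, 13), (11, 13), (14, 14), (15, 15)]
Unfold 2 (reflect across v@8): 16 holes -> [(0, 0), (0, 15), (1, 1), (1, 14), (4, 2), (4, 13), (6, 2), (6, 13), (9, 2), (9, 13), (11, 2), (11, 13), (14, 1), (14, 14), (15, 0), (15, 15)]
Holes: [(0, 0), (0, 15), (1, 1), (1, 14), (4, 2), (4, 13), (6, 2), (6, 13), (9, 2), (9, 13), (11, 2), (11, 13), (14, 1), (14, 14), (15, 0), (15, 15)]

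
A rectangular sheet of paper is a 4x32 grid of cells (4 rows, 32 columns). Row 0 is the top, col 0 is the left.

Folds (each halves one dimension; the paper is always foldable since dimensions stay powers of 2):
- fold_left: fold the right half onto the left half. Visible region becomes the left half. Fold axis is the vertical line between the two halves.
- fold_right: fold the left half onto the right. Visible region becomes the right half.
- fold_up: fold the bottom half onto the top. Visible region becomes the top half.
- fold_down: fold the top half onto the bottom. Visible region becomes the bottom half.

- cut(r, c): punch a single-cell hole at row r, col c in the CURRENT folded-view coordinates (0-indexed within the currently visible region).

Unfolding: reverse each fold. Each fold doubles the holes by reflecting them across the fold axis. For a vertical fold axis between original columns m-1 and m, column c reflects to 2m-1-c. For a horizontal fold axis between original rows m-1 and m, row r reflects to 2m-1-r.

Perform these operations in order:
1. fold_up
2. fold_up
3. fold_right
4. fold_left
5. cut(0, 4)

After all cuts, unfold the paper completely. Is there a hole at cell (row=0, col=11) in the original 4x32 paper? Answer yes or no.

Op 1 fold_up: fold axis h@2; visible region now rows[0,2) x cols[0,32) = 2x32
Op 2 fold_up: fold axis h@1; visible region now rows[0,1) x cols[0,32) = 1x32
Op 3 fold_right: fold axis v@16; visible region now rows[0,1) x cols[16,32) = 1x16
Op 4 fold_left: fold axis v@24; visible region now rows[0,1) x cols[16,24) = 1x8
Op 5 cut(0, 4): punch at orig (0,20); cuts so far [(0, 20)]; region rows[0,1) x cols[16,24) = 1x8
Unfold 1 (reflect across v@24): 2 holes -> [(0, 20), (0, 27)]
Unfold 2 (reflect across v@16): 4 holes -> [(0, 4), (0, 11), (0, 20), (0, 27)]
Unfold 3 (reflect across h@1): 8 holes -> [(0, 4), (0, 11), (0, 20), (0, 27), (1, 4), (1, 11), (1, 20), (1, 27)]
Unfold 4 (reflect across h@2): 16 holes -> [(0, 4), (0, 11), (0, 20), (0, 27), (1, 4), (1, 11), (1, 20), (1, 27), (2, 4), (2, 11), (2, 20), (2, 27), (3, 4), (3, 11), (3, 20), (3, 27)]
Holes: [(0, 4), (0, 11), (0, 20), (0, 27), (1, 4), (1, 11), (1, 20), (1, 27), (2, 4), (2, 11), (2, 20), (2, 27), (3, 4), (3, 11), (3, 20), (3, 27)]

Answer: yes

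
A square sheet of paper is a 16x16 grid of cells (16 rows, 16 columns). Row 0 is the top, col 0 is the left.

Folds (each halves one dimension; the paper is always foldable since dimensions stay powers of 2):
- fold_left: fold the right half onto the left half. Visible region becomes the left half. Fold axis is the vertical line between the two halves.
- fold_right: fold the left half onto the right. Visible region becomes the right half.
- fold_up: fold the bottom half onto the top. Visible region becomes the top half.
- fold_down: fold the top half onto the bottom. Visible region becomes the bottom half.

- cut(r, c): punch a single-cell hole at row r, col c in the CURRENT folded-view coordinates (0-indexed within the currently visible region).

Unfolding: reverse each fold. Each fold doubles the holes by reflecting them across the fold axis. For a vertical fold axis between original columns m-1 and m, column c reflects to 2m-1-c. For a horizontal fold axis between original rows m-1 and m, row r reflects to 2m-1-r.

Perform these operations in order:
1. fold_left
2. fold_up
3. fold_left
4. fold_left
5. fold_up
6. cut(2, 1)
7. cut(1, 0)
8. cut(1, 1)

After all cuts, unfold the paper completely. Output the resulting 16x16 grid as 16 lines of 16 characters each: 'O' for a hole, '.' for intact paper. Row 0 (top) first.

Op 1 fold_left: fold axis v@8; visible region now rows[0,16) x cols[0,8) = 16x8
Op 2 fold_up: fold axis h@8; visible region now rows[0,8) x cols[0,8) = 8x8
Op 3 fold_left: fold axis v@4; visible region now rows[0,8) x cols[0,4) = 8x4
Op 4 fold_left: fold axis v@2; visible region now rows[0,8) x cols[0,2) = 8x2
Op 5 fold_up: fold axis h@4; visible region now rows[0,4) x cols[0,2) = 4x2
Op 6 cut(2, 1): punch at orig (2,1); cuts so far [(2, 1)]; region rows[0,4) x cols[0,2) = 4x2
Op 7 cut(1, 0): punch at orig (1,0); cuts so far [(1, 0), (2, 1)]; region rows[0,4) x cols[0,2) = 4x2
Op 8 cut(1, 1): punch at orig (1,1); cuts so far [(1, 0), (1, 1), (2, 1)]; region rows[0,4) x cols[0,2) = 4x2
Unfold 1 (reflect across h@4): 6 holes -> [(1, 0), (1, 1), (2, 1), (5, 1), (6, 0), (6, 1)]
Unfold 2 (reflect across v@2): 12 holes -> [(1, 0), (1, 1), (1, 2), (1, 3), (2, 1), (2, 2), (5, 1), (5, 2), (6, 0), (6, 1), (6, 2), (6, 3)]
Unfold 3 (reflect across v@4): 24 holes -> [(1, 0), (1, 1), (1, 2), (1, 3), (1, 4), (1, 5), (1, 6), (1, 7), (2, 1), (2, 2), (2, 5), (2, 6), (5, 1), (5, 2), (5, 5), (5, 6), (6, 0), (6, 1), (6, 2), (6, 3), (6, 4), (6, 5), (6, 6), (6, 7)]
Unfold 4 (reflect across h@8): 48 holes -> [(1, 0), (1, 1), (1, 2), (1, 3), (1, 4), (1, 5), (1, 6), (1, 7), (2, 1), (2, 2), (2, 5), (2, 6), (5, 1), (5, 2), (5, 5), (5, 6), (6, 0), (6, 1), (6, 2), (6, 3), (6, 4), (6, 5), (6, 6), (6, 7), (9, 0), (9, 1), (9, 2), (9, 3), (9, 4), (9, 5), (9, 6), (9, 7), (10, 1), (10, 2), (10, 5), (10, 6), (13, 1), (13, 2), (13, 5), (13, 6), (14, 0), (14, 1), (14, 2), (14, 3), (14, 4), (14, 5), (14, 6), (14, 7)]
Unfold 5 (reflect across v@8): 96 holes -> [(1, 0), (1, 1), (1, 2), (1, 3), (1, 4), (1, 5), (1, 6), (1, 7), (1, 8), (1, 9), (1, 10), (1, 11), (1, 12), (1, 13), (1, 14), (1, 15), (2, 1), (2, 2), (2, 5), (2, 6), (2, 9), (2, 10), (2, 13), (2, 14), (5, 1), (5, 2), (5, 5), (5, 6), (5, 9), (5, 10), (5, 13), (5, 14), (6, 0), (6, 1), (6, 2), (6, 3), (6, 4), (6, 5), (6, 6), (6, 7), (6, 8), (6, 9), (6, 10), (6, 11), (6, 12), (6, 13), (6, 14), (6, 15), (9, 0), (9, 1), (9, 2), (9, 3), (9, 4), (9, 5), (9, 6), (9, 7), (9, 8), (9, 9), (9, 10), (9, 11), (9, 12), (9, 13), (9, 14), (9, 15), (10, 1), (10, 2), (10, 5), (10, 6), (10, 9), (10, 10), (10, 13), (10, 14), (13, 1), (13, 2), (13, 5), (13, 6), (13, 9), (13, 10), (13, 13), (13, 14), (14, 0), (14, 1), (14, 2), (14, 3), (14, 4), (14, 5), (14, 6), (14, 7), (14, 8), (14, 9), (14, 10), (14, 11), (14, 12), (14, 13), (14, 14), (14, 15)]

Answer: ................
OOOOOOOOOOOOOOOO
.OO..OO..OO..OO.
................
................
.OO..OO..OO..OO.
OOOOOOOOOOOOOOOO
................
................
OOOOOOOOOOOOOOOO
.OO..OO..OO..OO.
................
................
.OO..OO..OO..OO.
OOOOOOOOOOOOOOOO
................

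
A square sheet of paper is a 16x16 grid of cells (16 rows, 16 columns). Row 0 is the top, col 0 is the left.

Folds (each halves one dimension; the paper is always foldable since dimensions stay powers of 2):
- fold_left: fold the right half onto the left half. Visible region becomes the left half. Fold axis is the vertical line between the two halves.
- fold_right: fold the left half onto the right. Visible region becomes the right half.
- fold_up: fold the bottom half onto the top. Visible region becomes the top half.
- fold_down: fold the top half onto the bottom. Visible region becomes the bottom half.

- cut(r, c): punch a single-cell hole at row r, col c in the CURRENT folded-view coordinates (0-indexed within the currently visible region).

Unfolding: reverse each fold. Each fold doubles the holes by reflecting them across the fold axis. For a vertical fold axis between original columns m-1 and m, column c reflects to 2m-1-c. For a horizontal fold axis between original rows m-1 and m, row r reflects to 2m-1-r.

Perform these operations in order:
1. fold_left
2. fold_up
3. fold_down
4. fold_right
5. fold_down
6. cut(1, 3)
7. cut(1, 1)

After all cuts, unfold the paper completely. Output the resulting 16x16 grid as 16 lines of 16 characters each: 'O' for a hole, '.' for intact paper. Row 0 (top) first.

Op 1 fold_left: fold axis v@8; visible region now rows[0,16) x cols[0,8) = 16x8
Op 2 fold_up: fold axis h@8; visible region now rows[0,8) x cols[0,8) = 8x8
Op 3 fold_down: fold axis h@4; visible region now rows[4,8) x cols[0,8) = 4x8
Op 4 fold_right: fold axis v@4; visible region now rows[4,8) x cols[4,8) = 4x4
Op 5 fold_down: fold axis h@6; visible region now rows[6,8) x cols[4,8) = 2x4
Op 6 cut(1, 3): punch at orig (7,7); cuts so far [(7, 7)]; region rows[6,8) x cols[4,8) = 2x4
Op 7 cut(1, 1): punch at orig (7,5); cuts so far [(7, 5), (7, 7)]; region rows[6,8) x cols[4,8) = 2x4
Unfold 1 (reflect across h@6): 4 holes -> [(4, 5), (4, 7), (7, 5), (7, 7)]
Unfold 2 (reflect across v@4): 8 holes -> [(4, 0), (4, 2), (4, 5), (4, 7), (7, 0), (7, 2), (7, 5), (7, 7)]
Unfold 3 (reflect across h@4): 16 holes -> [(0, 0), (0, 2), (0, 5), (0, 7), (3, 0), (3, 2), (3, 5), (3, 7), (4, 0), (4, 2), (4, 5), (4, 7), (7, 0), (7, 2), (7, 5), (7, 7)]
Unfold 4 (reflect across h@8): 32 holes -> [(0, 0), (0, 2), (0, 5), (0, 7), (3, 0), (3, 2), (3, 5), (3, 7), (4, 0), (4, 2), (4, 5), (4, 7), (7, 0), (7, 2), (7, 5), (7, 7), (8, 0), (8, 2), (8, 5), (8, 7), (11, 0), (11, 2), (11, 5), (11, 7), (12, 0), (12, 2), (12, 5), (12, 7), (15, 0), (15, 2), (15, 5), (15, 7)]
Unfold 5 (reflect across v@8): 64 holes -> [(0, 0), (0, 2), (0, 5), (0, 7), (0, 8), (0, 10), (0, 13), (0, 15), (3, 0), (3, 2), (3, 5), (3, 7), (3, 8), (3, 10), (3, 13), (3, 15), (4, 0), (4, 2), (4, 5), (4, 7), (4, 8), (4, 10), (4, 13), (4, 15), (7, 0), (7, 2), (7, 5), (7, 7), (7, 8), (7, 10), (7, 13), (7, 15), (8, 0), (8, 2), (8, 5), (8, 7), (8, 8), (8, 10), (8, 13), (8, 15), (11, 0), (11, 2), (11, 5), (11, 7), (11, 8), (11, 10), (11, 13), (11, 15), (12, 0), (12, 2), (12, 5), (12, 7), (12, 8), (12, 10), (12, 13), (12, 15), (15, 0), (15, 2), (15, 5), (15, 7), (15, 8), (15, 10), (15, 13), (15, 15)]

Answer: O.O..O.OO.O..O.O
................
................
O.O..O.OO.O..O.O
O.O..O.OO.O..O.O
................
................
O.O..O.OO.O..O.O
O.O..O.OO.O..O.O
................
................
O.O..O.OO.O..O.O
O.O..O.OO.O..O.O
................
................
O.O..O.OO.O..O.O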